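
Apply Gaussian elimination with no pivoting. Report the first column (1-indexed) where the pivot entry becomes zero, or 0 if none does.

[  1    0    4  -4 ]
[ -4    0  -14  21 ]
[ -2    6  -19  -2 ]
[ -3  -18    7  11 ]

first zero-pivot column = 2

Naive forward elimination:
R2 <- R2 - (-4)*R1:  [ 0  0  2  5 ]
R3 <- R3 - (-2)*R1:  [   0    6  -11  -10 ]
R4 <- R4 - (-3)*R1:  [   0  -18   19   -1 ]
Matrix at this point:
[ 1    0    4   -4 ]
[ 0    0    2    5 ]
[ 0    6  -11  -10 ]
[ 0  -18   19   -1 ]
Pivot entry (2,2) is zero but row 3 has 6 in column 2 -> naive elimination stops; a row interchange (e.g. R2 <-> R3) would be required here.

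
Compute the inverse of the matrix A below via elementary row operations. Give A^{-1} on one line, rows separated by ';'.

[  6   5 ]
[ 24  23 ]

inverse = [23/18 -5/18; -4/3 1/3]

Gauss-Jordan on [A | I]:
R1 <- (1/6)*R1:  [   1  5/6  |  1/6    0 ]
R2 <- R2 - (24)*R1:  [  0   3  |  -4   1 ]
R2 <- (1/3)*R2:  [    0     1  |  -4/3   1/3 ]
R1 <- R1 - (5/6)*R2:  [     1      0  |  23/18  -5/18 ]
Right block of [I | A^{-1}] is the inverse:
[ 23/18  -5/18 ]
[  -4/3    1/3 ]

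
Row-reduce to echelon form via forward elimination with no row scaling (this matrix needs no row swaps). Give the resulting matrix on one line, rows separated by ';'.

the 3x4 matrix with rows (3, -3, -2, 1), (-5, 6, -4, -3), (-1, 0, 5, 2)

REF = [3 -3 -2 1; 0 1 -22/3 -4/3; 0 0 -3 1]

Forward elimination:
R2 <- R2 - (-5/3)*R1:  [     0      1  -22/3   -4/3 ]
R3 <- R3 - (-1/3)*R1:  [    0    -1  13/3   7/3 ]
R3 <- R3 - (-1)*R2:  [  0   0  -3   1 ]
Row echelon form:
[ 3  -3     -2     1 ]
[ 0   1  -22/3  -4/3 ]
[ 0   0     -3     1 ]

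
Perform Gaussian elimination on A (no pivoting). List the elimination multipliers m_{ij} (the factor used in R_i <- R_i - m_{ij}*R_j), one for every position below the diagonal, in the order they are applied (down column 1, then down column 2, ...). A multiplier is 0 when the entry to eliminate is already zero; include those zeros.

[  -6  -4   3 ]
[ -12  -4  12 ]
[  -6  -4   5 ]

Forward elimination:
R2 <- R2 - (2)*R1:  [ 0  4  6 ]
R3 <- R3 - (1)*R1:  [ 0  0  2 ]
R3: entry in column 2 is already 0 -> m_{32} = 0 (no row operation needed)
Multipliers (in order of application): m_{21} = 2, m_{31} = 1, m_{32} = 0

multipliers: 2, 1, 0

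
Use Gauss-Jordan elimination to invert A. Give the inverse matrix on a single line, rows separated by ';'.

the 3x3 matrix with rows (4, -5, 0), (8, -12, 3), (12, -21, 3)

inverse = [9/16 5/16 -5/16; 1/4 1/4 -1/4; -1/2 1/2 -1/6]

Gauss-Jordan on [A | I]:
R1 <- (1/4)*R1:  [    1  -5/4     0  |   1/4     0     0 ]
R2 <- R2 - (8)*R1:  [  0  -2   3  |  -2   1   0 ]
R3 <- R3 - (12)*R1:  [  0  -6   3  |  -3   0   1 ]
R2 <- (1/-2)*R2:  [    0     1  -3/2  |     1  -1/2     0 ]
R1 <- R1 - (-5/4)*R2:  [     1      0  -15/8  |    3/2   -5/8      0 ]
R3 <- R3 - (-6)*R2:  [  0   0  -6  |   3  -3   1 ]
R3 <- (1/-6)*R3:  [    0     0     1  |  -1/2   1/2  -1/6 ]
R1 <- R1 - (-15/8)*R3:  [     1      0      0  |   9/16   5/16  -5/16 ]
R2 <- R2 - (-3/2)*R3:  [    0     1     0  |   1/4   1/4  -1/4 ]
Right block of [I | A^{-1}] is the inverse:
[ 9/16  5/16  -5/16 ]
[  1/4   1/4   -1/4 ]
[ -1/2   1/2   -1/6 ]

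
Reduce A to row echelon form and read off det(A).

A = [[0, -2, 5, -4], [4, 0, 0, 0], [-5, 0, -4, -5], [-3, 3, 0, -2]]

det(A) = 556

Forward elimination:
R1 <-> R2   (pivot in column 1 was zero)
[  4   0   0   0 ]
[  0  -2   5  -4 ]
[ -5   0  -4  -5 ]
[ -3   3   0  -2 ]
R3 <- R3 - (-5/4)*R1:  [  0   0  -4  -5 ]
R4 <- R4 - (-3/4)*R1:  [  0   3   0  -2 ]
R4 <- R4 - (-3/2)*R2:  [    0     0  15/2    -8 ]
R4 <- R4 - (-15/8)*R3:  [      0       0       0  -139/8 ]
Upper-triangular form:
[ 4   0   0       0 ]
[ 0  -2   5      -4 ]
[ 0   0  -4      -5 ]
[ 0   0   0  -139/8 ]
det(A) = (-1)^1 * (4) * (-2) * (-4) * (-139/8) = 556  (1 row swap -> sign -1)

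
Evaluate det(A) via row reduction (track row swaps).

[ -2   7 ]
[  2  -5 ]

det(A) = -4

Forward elimination:
R2 <- R2 - (-1)*R1:  [ 0  2 ]
Upper-triangular form:
[ -2  7 ]
[  0  2 ]
det(A) = (-1)^0 * (-2) * (2) = -4  (0 row swaps -> sign +1)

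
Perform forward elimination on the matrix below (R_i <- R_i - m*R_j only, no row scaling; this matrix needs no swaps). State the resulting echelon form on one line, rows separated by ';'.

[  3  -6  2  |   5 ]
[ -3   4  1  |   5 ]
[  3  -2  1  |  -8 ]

REF = [3 -6 2 5; 0 -2 3 10; 0 0 5 7]

Forward elimination:
R2 <- R2 - (-1)*R1:  [  0  -2   3  10 ]
R3 <- R3 - (1)*R1:  [   0    4   -1  -13 ]
R3 <- R3 - (-2)*R2:  [ 0  0  5  7 ]
Row echelon form:
[ 3  -6  2  |   5 ]
[ 0  -2  3  |  10 ]
[ 0   0  5  |   7 ]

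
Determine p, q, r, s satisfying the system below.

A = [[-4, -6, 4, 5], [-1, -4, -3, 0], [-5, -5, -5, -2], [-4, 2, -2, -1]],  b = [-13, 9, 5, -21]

Forward elimination on [A|b]:
R2 <- R2 - (1/4)*R1:  [    0  -5/2    -4  -5/4  49/4 ]
R3 <- R3 - (5/4)*R1:  [     0    5/2    -10  -33/4   85/4 ]
R4 <- R4 - (1)*R1:  [  0   8  -6  -6  -8 ]
R3 <- R3 - (-1)*R2:  [     0      0    -14  -19/2   67/2 ]
R4 <- R4 - (-16/5)*R2:  [     0      0  -94/5    -10  156/5 ]
R4 <- R4 - (47/35)*R3:  [       0        0        0   193/70  -193/14 ]
Row echelon form:
[ -4    -6    4       5  |      -13 ]
[  0  -5/2   -4    -5/4  |     49/4 ]
[  0     0  -14   -19/2  |     67/2 ]
[  0     0    0  193/70  |  -193/14 ]
Back-substitution:
s = (-193/14) / (193/70) = -5
r = (67/2 - (-19/2)*(-5)) / -14 = 1
q = (49/4 - (-4)*(1) - (-5/4)*(-5)) / (-5/2) = -4
p = (-13 - (-6)*(-4) - (4)*(1) - (5)*(-5)) / -4 = 4

(4, -4, 1, -5)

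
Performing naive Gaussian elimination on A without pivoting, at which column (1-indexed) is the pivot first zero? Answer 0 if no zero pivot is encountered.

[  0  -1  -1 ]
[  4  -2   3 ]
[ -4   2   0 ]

Naive forward elimination:
Pivot entry (1,1) is zero but row 2 has 4 in column 1 -> naive elimination stops; a row interchange (e.g. R1 <-> R2) would be required here.

first zero-pivot column = 1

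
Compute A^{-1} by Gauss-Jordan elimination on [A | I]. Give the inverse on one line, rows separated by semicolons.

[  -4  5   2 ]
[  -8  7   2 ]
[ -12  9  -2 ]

inverse = [2/3 -7/12 1/12; 5/6 -2/3 1/6; -1/4 1/2 -1/4]

Gauss-Jordan on [A | I]:
R1 <- (1/-4)*R1:  [    1  -5/4  -1/2  |  -1/4     0     0 ]
R2 <- R2 - (-8)*R1:  [  0  -3  -2  |  -2   1   0 ]
R3 <- R3 - (-12)*R1:  [  0  -6  -8  |  -3   0   1 ]
R2 <- (1/-3)*R2:  [    0     1   2/3  |   2/3  -1/3     0 ]
R1 <- R1 - (-5/4)*R2:  [     1      0    1/3  |   7/12  -5/12      0 ]
R3 <- R3 - (-6)*R2:  [  0   0  -4  |   1  -2   1 ]
R3 <- (1/-4)*R3:  [    0     0     1  |  -1/4   1/2  -1/4 ]
R1 <- R1 - (1/3)*R3:  [     1      0      0  |    2/3  -7/12   1/12 ]
R2 <- R2 - (2/3)*R3:  [    0     1     0  |   5/6  -2/3   1/6 ]
Right block of [I | A^{-1}] is the inverse:
[  2/3  -7/12  1/12 ]
[  5/6   -2/3   1/6 ]
[ -1/4    1/2  -1/4 ]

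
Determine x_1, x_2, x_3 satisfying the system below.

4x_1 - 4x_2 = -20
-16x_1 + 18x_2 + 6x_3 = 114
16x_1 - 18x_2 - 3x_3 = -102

Forward elimination on [A|b]:
R2 <- R2 - (-4)*R1:  [  0   2   6  34 ]
R3 <- R3 - (4)*R1:  [   0   -2   -3  -22 ]
R3 <- R3 - (-1)*R2:  [  0   0   3  12 ]
Row echelon form:
[ 4  -4  0  |  -20 ]
[ 0   2  6  |   34 ]
[ 0   0  3  |   12 ]
Back-substitution:
x_3 = (12) / 3 = 4
x_2 = (34 - (6)*(4)) / 2 = 5
x_1 = (-20 - (-4)*(5)) / 4 = 0

(0, 5, 4)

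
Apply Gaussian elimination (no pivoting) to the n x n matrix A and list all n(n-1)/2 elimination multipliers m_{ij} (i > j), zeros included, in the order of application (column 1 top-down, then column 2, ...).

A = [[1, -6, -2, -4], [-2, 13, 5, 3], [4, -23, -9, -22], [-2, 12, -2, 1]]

Forward elimination:
R2 <- R2 - (-2)*R1:  [  0   1   1  -5 ]
R3 <- R3 - (4)*R1:  [  0   1  -1  -6 ]
R4 <- R4 - (-2)*R1:  [  0   0  -6  -7 ]
R3 <- R3 - (1)*R2:  [  0   0  -2  -1 ]
R4: entry in column 2 is already 0 -> m_{42} = 0 (no row operation needed)
R4 <- R4 - (3)*R3:  [  0   0   0  -4 ]
Multipliers (in order of application): m_{21} = -2, m_{31} = 4, m_{41} = -2, m_{32} = 1, m_{42} = 0, m_{43} = 3

multipliers: -2, 4, -2, 1, 0, 3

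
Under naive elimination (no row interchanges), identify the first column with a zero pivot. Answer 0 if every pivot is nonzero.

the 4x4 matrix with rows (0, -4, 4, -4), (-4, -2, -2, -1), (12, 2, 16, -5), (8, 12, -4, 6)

Naive forward elimination:
Pivot entry (1,1) is zero but row 2 has -4 in column 1 -> naive elimination stops; a row interchange (e.g. R1 <-> R2) would be required here.

first zero-pivot column = 1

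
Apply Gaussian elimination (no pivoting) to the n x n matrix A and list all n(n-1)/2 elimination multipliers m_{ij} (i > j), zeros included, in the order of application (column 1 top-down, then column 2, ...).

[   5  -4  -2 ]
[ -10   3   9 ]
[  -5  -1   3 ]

multipliers: -2, -1, 1

Forward elimination:
R2 <- R2 - (-2)*R1:  [  0  -5   5 ]
R3 <- R3 - (-1)*R1:  [  0  -5   1 ]
R3 <- R3 - (1)*R2:  [  0   0  -4 ]
Multipliers (in order of application): m_{21} = -2, m_{31} = -1, m_{32} = 1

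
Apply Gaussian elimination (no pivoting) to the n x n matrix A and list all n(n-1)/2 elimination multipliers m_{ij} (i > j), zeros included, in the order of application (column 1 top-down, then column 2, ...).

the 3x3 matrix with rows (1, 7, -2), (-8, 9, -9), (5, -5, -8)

multipliers: -8, 5, -8/13

Forward elimination:
R2 <- R2 - (-8)*R1:  [   0   65  -25 ]
R3 <- R3 - (5)*R1:  [   0  -40    2 ]
R3 <- R3 - (-8/13)*R2:  [       0        0  -174/13 ]
Multipliers (in order of application): m_{21} = -8, m_{31} = 5, m_{32} = -8/13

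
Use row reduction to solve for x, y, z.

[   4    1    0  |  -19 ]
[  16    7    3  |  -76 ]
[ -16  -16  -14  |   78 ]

Forward elimination on [A|b]:
R2 <- R2 - (4)*R1:  [ 0  3  3  0 ]
R3 <- R3 - (-4)*R1:  [   0  -12  -14    2 ]
R3 <- R3 - (-4)*R2:  [  0   0  -2   2 ]
Row echelon form:
[ 4  1   0  |  -19 ]
[ 0  3   3  |    0 ]
[ 0  0  -2  |    2 ]
Back-substitution:
z = (2) / -2 = -1
y = (0 - (3)*(-1)) / 3 = 1
x = (-19 - (1)*(1)) / 4 = -5

(-5, 1, -1)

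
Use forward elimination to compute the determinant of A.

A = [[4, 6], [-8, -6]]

det(A) = 24

Forward elimination:
R2 <- R2 - (-2)*R1:  [ 0  6 ]
Upper-triangular form:
[ 4  6 ]
[ 0  6 ]
det(A) = (-1)^0 * (4) * (6) = 24  (0 row swaps -> sign +1)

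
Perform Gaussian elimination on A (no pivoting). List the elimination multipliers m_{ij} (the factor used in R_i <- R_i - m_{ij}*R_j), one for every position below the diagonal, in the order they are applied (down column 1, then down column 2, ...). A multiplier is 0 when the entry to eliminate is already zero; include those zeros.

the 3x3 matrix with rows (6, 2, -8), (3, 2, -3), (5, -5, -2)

multipliers: 1/2, 5/6, -20/3

Forward elimination:
R2 <- R2 - (1/2)*R1:  [ 0  1  1 ]
R3 <- R3 - (5/6)*R1:  [     0  -20/3   14/3 ]
R3 <- R3 - (-20/3)*R2:  [    0     0  34/3 ]
Multipliers (in order of application): m_{21} = 1/2, m_{31} = 5/6, m_{32} = -20/3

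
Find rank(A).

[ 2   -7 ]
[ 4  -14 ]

rank(A) = 1

Row reduction:
R2 <- R2 - (2)*R1:  [ 0  0 ]
Row echelon form:
[ 2  -7 ]
[ 0   0 ]
Nonzero rows / pivot columns: 1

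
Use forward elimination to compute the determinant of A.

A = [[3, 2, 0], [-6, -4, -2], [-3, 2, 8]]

det(A) = 24

Forward elimination:
R2 <- R2 - (-2)*R1:  [  0   0  -2 ]
R3 <- R3 - (-1)*R1:  [ 0  4  8 ]
R2 <-> R3   (pivot in column 2 was zero)
[ 3  2   0 ]
[ 0  4   8 ]
[ 0  0  -2 ]
Upper-triangular form:
[ 3  2   0 ]
[ 0  4   8 ]
[ 0  0  -2 ]
det(A) = (-1)^1 * (3) * (4) * (-2) = 24  (1 row swap -> sign -1)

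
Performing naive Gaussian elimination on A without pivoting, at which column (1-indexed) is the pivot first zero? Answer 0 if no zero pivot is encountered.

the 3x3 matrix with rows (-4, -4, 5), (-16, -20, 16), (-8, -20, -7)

Naive forward elimination:
R2 <- R2 - (4)*R1:  [  0  -4  -4 ]
R3 <- R3 - (2)*R1:  [   0  -12  -17 ]
R3 <- R3 - (3)*R2:  [  0   0  -5 ]
All pivots nonzero; naive elimination completes without hitting a zero pivot.

first zero-pivot column = 0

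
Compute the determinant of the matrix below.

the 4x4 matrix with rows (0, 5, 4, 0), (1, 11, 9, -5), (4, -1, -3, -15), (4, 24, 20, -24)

det(A) = -60

Forward elimination:
R1 <-> R2   (pivot in column 1 was zero)
[ 1  11   9   -5 ]
[ 0   5   4    0 ]
[ 4  -1  -3  -15 ]
[ 4  24  20  -24 ]
R3 <- R3 - (4)*R1:  [   0  -45  -39    5 ]
R4 <- R4 - (4)*R1:  [   0  -20  -16   -4 ]
R3 <- R3 - (-9)*R2:  [  0   0  -3   5 ]
R4 <- R4 - (-4)*R2:  [  0   0   0  -4 ]
Upper-triangular form:
[ 1  11   9  -5 ]
[ 0   5   4   0 ]
[ 0   0  -3   5 ]
[ 0   0   0  -4 ]
det(A) = (-1)^1 * (1) * (5) * (-3) * (-4) = -60  (1 row swap -> sign -1)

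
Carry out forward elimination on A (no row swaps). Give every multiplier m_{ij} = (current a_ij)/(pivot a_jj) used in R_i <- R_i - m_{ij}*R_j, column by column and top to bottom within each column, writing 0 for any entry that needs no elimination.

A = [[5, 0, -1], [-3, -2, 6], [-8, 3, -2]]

multipliers: -3/5, -8/5, -3/2

Forward elimination:
R2 <- R2 - (-3/5)*R1:  [    0    -2  27/5 ]
R3 <- R3 - (-8/5)*R1:  [     0      3  -18/5 ]
R3 <- R3 - (-3/2)*R2:  [   0    0  9/2 ]
Multipliers (in order of application): m_{21} = -3/5, m_{31} = -8/5, m_{32} = -3/2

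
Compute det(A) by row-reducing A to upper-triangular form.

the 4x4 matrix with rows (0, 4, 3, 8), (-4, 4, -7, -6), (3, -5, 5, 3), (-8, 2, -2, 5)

det(A) = -80

Forward elimination:
R1 <-> R2   (pivot in column 1 was zero)
[ -4   4  -7  -6 ]
[  0   4   3   8 ]
[  3  -5   5   3 ]
[ -8   2  -2   5 ]
R3 <- R3 - (-3/4)*R1:  [    0    -2  -1/4  -3/2 ]
R4 <- R4 - (2)*R1:  [  0  -6  12  17 ]
R3 <- R3 - (-1/2)*R2:  [   0    0  5/4  5/2 ]
R4 <- R4 - (-3/2)*R2:  [    0     0  33/2    29 ]
R4 <- R4 - (66/5)*R3:  [  0   0   0  -4 ]
Upper-triangular form:
[ -4  4   -7   -6 ]
[  0  4    3    8 ]
[  0  0  5/4  5/2 ]
[  0  0    0   -4 ]
det(A) = (-1)^1 * (-4) * (4) * (5/4) * (-4) = -80  (1 row swap -> sign -1)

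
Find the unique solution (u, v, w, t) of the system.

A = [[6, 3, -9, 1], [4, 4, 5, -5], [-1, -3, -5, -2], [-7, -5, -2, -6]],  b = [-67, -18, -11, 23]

Forward elimination on [A|b]:
R2 <- R2 - (2/3)*R1:  [     0      2     11  -17/3   80/3 ]
R3 <- R3 - (-1/6)*R1:  [      0    -5/2   -13/2   -11/6  -133/6 ]
R4 <- R4 - (-7/6)*R1:  [      0    -3/2   -25/2   -29/6  -331/6 ]
R3 <- R3 - (-5/4)*R2:  [       0        0     29/4  -107/12     67/6 ]
R4 <- R4 - (-3/4)*R2:  [       0        0    -17/4  -109/12   -211/6 ]
R4 <- R4 - (-17/29)*R3:  [       0        0        0  -415/29  -830/29 ]
Row echelon form:
[ 6  3    -9        1  |      -67 ]
[ 0  2    11    -17/3  |     80/3 ]
[ 0  0  29/4  -107/12  |     67/6 ]
[ 0  0     0  -415/29  |  -830/29 ]
Back-substitution:
t = (-830/29) / (-415/29) = 2
w = (67/6 - (-107/12)*(2)) / (29/4) = 4
v = (80/3 - (11)*(4) - (-17/3)*(2)) / 2 = -3
u = (-67 - (3)*(-3) - (-9)*(4) - (1)*(2)) / 6 = -4

(-4, -3, 4, 2)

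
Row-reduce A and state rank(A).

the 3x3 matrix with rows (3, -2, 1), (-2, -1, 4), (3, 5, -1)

rank(A) = 3

Row reduction:
R2 <- R2 - (-2/3)*R1:  [    0  -7/3  14/3 ]
R3 <- R3 - (1)*R1:  [  0   7  -2 ]
R3 <- R3 - (-3)*R2:  [  0   0  12 ]
Row echelon form:
[ 3    -2     1 ]
[ 0  -7/3  14/3 ]
[ 0     0    12 ]
Nonzero rows / pivot columns: 3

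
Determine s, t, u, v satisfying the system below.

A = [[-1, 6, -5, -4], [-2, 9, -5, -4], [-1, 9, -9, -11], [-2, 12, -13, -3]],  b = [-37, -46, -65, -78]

Forward elimination on [A|b]:
R2 <- R2 - (2)*R1:  [  0  -3   5   4  28 ]
R3 <- R3 - (1)*R1:  [   0    3   -4   -7  -28 ]
R4 <- R4 - (2)*R1:  [  0   0  -3   5  -4 ]
R3 <- R3 - (-1)*R2:  [  0   0   1  -3   0 ]
R4 <- R4 - (-3)*R3:  [  0   0   0  -4  -4 ]
Row echelon form:
[ -1   6  -5  -4  |  -37 ]
[  0  -3   5   4  |   28 ]
[  0   0   1  -3  |    0 ]
[  0   0   0  -4  |   -4 ]
Back-substitution:
v = (-4) / -4 = 1
u = (0 - (-3)*(1)) / 1 = 3
t = (28 - (5)*(3) - (4)*(1)) / -3 = -3
s = (-37 - (6)*(-3) - (-5)*(3) - (-4)*(1)) / -1 = 0

(0, -3, 3, 1)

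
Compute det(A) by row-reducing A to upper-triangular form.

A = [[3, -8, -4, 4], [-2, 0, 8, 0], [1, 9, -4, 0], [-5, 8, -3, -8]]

Forward elimination:
R2 <- R2 - (-2/3)*R1:  [     0  -16/3   16/3    8/3 ]
R3 <- R3 - (1/3)*R1:  [    0  35/3  -8/3  -4/3 ]
R4 <- R4 - (-5/3)*R1:  [     0  -16/3  -29/3   -4/3 ]
R3 <- R3 - (-35/16)*R2:  [   0    0    9  9/2 ]
R4 <- R4 - (1)*R2:  [   0    0  -15   -4 ]
R4 <- R4 - (-5/3)*R3:  [   0    0    0  7/2 ]
Upper-triangular form:
[ 3     -8    -4    4 ]
[ 0  -16/3  16/3  8/3 ]
[ 0      0     9  9/2 ]
[ 0      0     0  7/2 ]
det(A) = (-1)^0 * (3) * (-16/3) * (9) * (7/2) = -504  (0 row swaps -> sign +1)

det(A) = -504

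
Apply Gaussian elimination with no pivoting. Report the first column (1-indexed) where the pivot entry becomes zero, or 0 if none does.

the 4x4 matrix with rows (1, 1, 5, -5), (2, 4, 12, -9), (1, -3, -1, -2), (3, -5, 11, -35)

first zero-pivot column = 0

Naive forward elimination:
R2 <- R2 - (2)*R1:  [ 0  2  2  1 ]
R3 <- R3 - (1)*R1:  [  0  -4  -6   3 ]
R4 <- R4 - (3)*R1:  [   0   -8   -4  -20 ]
R3 <- R3 - (-2)*R2:  [  0   0  -2   5 ]
R4 <- R4 - (-4)*R2:  [   0    0    4  -16 ]
R4 <- R4 - (-2)*R3:  [  0   0   0  -6 ]
All pivots nonzero; naive elimination completes without hitting a zero pivot.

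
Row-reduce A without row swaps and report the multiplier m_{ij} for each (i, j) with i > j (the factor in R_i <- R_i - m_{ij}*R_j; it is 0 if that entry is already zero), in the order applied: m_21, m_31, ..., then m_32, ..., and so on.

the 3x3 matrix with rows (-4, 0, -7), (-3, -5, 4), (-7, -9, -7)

Forward elimination:
R2 <- R2 - (3/4)*R1:  [    0    -5  37/4 ]
R3 <- R3 - (7/4)*R1:  [    0    -9  21/4 ]
R3 <- R3 - (9/5)*R2:  [     0      0  -57/5 ]
Multipliers (in order of application): m_{21} = 3/4, m_{31} = 7/4, m_{32} = 9/5

multipliers: 3/4, 7/4, 9/5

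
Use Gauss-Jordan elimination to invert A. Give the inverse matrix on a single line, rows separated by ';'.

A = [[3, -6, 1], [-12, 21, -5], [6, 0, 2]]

Gauss-Jordan on [A | I]:
R1 <- (1/3)*R1:  [   1   -2  1/3  |  1/3    0    0 ]
R2 <- R2 - (-12)*R1:  [  0  -3  -1  |   4   1   0 ]
R3 <- R3 - (6)*R1:  [  0  12   0  |  -2   0   1 ]
R2 <- (1/-3)*R2:  [    0     1   1/3  |  -4/3  -1/3     0 ]
R1 <- R1 - (-2)*R2:  [    1     0     1  |  -7/3  -2/3     0 ]
R3 <- R3 - (12)*R2:  [  0   0  -4  |  14   4   1 ]
R3 <- (1/-4)*R3:  [    0     0     1  |  -7/2    -1  -1/4 ]
R1 <- R1 - (1)*R3:  [   1    0    0  |  7/6  1/3  1/4 ]
R2 <- R2 - (1/3)*R3:  [    0     1     0  |  -1/6     0  1/12 ]
Right block of [I | A^{-1}] is the inverse:
[  7/6  1/3   1/4 ]
[ -1/6    0  1/12 ]
[ -7/2   -1  -1/4 ]

inverse = [7/6 1/3 1/4; -1/6 0 1/12; -7/2 -1 -1/4]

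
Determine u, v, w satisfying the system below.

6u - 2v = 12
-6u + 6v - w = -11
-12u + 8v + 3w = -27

Forward elimination on [A|b]:
R2 <- R2 - (-1)*R1:  [  0   4  -1   1 ]
R3 <- R3 - (-2)*R1:  [  0   4   3  -3 ]
R3 <- R3 - (1)*R2:  [  0   0   4  -4 ]
Row echelon form:
[ 6  -2   0  |  12 ]
[ 0   4  -1  |   1 ]
[ 0   0   4  |  -4 ]
Back-substitution:
w = (-4) / 4 = -1
v = (1 - (-1)*(-1)) / 4 = 0
u = (12 - (-2)*(0)) / 6 = 2

(2, 0, -1)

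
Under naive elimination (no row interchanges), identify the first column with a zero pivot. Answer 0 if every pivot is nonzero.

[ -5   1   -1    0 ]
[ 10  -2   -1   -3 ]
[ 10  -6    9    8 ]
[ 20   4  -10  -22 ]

Naive forward elimination:
R2 <- R2 - (-2)*R1:  [  0   0  -3  -3 ]
R3 <- R3 - (-2)*R1:  [  0  -4   7   8 ]
R4 <- R4 - (-4)*R1:  [   0    8  -14  -22 ]
Matrix at this point:
[ -5   1   -1    0 ]
[  0   0   -3   -3 ]
[  0  -4    7    8 ]
[  0   8  -14  -22 ]
Pivot entry (2,2) is zero but row 3 has -4 in column 2 -> naive elimination stops; a row interchange (e.g. R2 <-> R3) would be required here.

first zero-pivot column = 2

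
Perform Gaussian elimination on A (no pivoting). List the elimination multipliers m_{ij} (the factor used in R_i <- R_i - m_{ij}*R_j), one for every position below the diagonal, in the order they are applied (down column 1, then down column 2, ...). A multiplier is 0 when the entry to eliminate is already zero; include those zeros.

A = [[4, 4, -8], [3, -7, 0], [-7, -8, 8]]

Forward elimination:
R2 <- R2 - (3/4)*R1:  [   0  -10    6 ]
R3 <- R3 - (-7/4)*R1:  [  0  -1  -6 ]
R3 <- R3 - (1/10)*R2:  [     0      0  -33/5 ]
Multipliers (in order of application): m_{21} = 3/4, m_{31} = -7/4, m_{32} = 1/10

multipliers: 3/4, -7/4, 1/10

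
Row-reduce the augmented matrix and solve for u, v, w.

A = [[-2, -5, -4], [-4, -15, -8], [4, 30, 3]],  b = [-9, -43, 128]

Forward elimination on [A|b]:
R2 <- R2 - (2)*R1:  [   0   -5    0  -25 ]
R3 <- R3 - (-2)*R1:  [   0   20   -5  110 ]
R3 <- R3 - (-4)*R2:  [  0   0  -5  10 ]
Row echelon form:
[ -2  -5  -4  |   -9 ]
[  0  -5   0  |  -25 ]
[  0   0  -5  |   10 ]
Back-substitution:
w = (10) / -5 = -2
v = (-25) / -5 = 5
u = (-9 - (-5)*(5) - (-4)*(-2)) / -2 = -4

(-4, 5, -2)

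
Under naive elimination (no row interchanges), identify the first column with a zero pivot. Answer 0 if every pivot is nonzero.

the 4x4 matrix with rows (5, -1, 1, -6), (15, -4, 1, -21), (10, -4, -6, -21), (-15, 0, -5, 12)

Naive forward elimination:
R2 <- R2 - (3)*R1:  [  0  -1  -2  -3 ]
R3 <- R3 - (2)*R1:  [  0  -2  -8  -9 ]
R4 <- R4 - (-3)*R1:  [  0  -3  -2  -6 ]
R3 <- R3 - (2)*R2:  [  0   0  -4  -3 ]
R4 <- R4 - (3)*R2:  [ 0  0  4  3 ]
R4 <- R4 - (-1)*R3:  [ 0  0  0  0 ]
Matrix at this point:
[ 5  -1   1  -6 ]
[ 0  -1  -2  -3 ]
[ 0   0  -4  -3 ]
[ 0   0   0   0 ]
Pivot entry (4,4) in the last row is zero and there are no rows below to swap with -> zero pivot in column 4 (A is singular).

first zero-pivot column = 4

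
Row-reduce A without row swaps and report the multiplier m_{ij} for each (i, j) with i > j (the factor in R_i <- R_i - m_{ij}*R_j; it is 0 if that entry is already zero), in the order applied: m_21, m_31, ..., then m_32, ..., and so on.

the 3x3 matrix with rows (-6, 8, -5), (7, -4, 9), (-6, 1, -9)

multipliers: -7/6, 1, -21/16

Forward elimination:
R2 <- R2 - (-7/6)*R1:  [    0  16/3  19/6 ]
R3 <- R3 - (1)*R1:  [  0  -7  -4 ]
R3 <- R3 - (-21/16)*R2:  [    0     0  5/32 ]
Multipliers (in order of application): m_{21} = -7/6, m_{31} = 1, m_{32} = -21/16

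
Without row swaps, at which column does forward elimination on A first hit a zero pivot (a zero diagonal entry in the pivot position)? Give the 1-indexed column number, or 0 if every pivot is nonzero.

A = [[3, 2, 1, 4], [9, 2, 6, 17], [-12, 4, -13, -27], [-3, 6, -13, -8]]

first zero-pivot column = 3

Naive forward elimination:
R2 <- R2 - (3)*R1:  [  0  -4   3   5 ]
R3 <- R3 - (-4)*R1:  [   0   12   -9  -11 ]
R4 <- R4 - (-1)*R1:  [   0    8  -12   -4 ]
R3 <- R3 - (-3)*R2:  [ 0  0  0  4 ]
R4 <- R4 - (-2)*R2:  [  0   0  -6   6 ]
Matrix at this point:
[ 3   2   1  4 ]
[ 0  -4   3  5 ]
[ 0   0   0  4 ]
[ 0   0  -6  6 ]
Pivot entry (3,3) is zero but row 4 has -6 in column 3 -> naive elimination stops; a row interchange (e.g. R3 <-> R4) would be required here.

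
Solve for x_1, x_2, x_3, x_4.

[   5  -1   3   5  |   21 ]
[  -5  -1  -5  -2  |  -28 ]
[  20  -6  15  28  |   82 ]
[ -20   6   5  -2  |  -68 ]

(4, 0, 2, -1)

Forward elimination on [A|b]:
R2 <- R2 - (-1)*R1:  [  0  -2  -2   3  -7 ]
R3 <- R3 - (4)*R1:  [  0  -2   3   8  -2 ]
R4 <- R4 - (-4)*R1:  [  0   2  17  18  16 ]
R3 <- R3 - (1)*R2:  [ 0  0  5  5  5 ]
R4 <- R4 - (-1)*R2:  [  0   0  15  21   9 ]
R4 <- R4 - (3)*R3:  [  0   0   0   6  -6 ]
Row echelon form:
[ 5  -1   3  5  |  21 ]
[ 0  -2  -2  3  |  -7 ]
[ 0   0   5  5  |   5 ]
[ 0   0   0  6  |  -6 ]
Back-substitution:
x_4 = (-6) / 6 = -1
x_3 = (5 - (5)*(-1)) / 5 = 2
x_2 = (-7 - (-2)*(2) - (3)*(-1)) / -2 = 0
x_1 = (21 - (-1)*(0) - (3)*(2) - (5)*(-1)) / 5 = 4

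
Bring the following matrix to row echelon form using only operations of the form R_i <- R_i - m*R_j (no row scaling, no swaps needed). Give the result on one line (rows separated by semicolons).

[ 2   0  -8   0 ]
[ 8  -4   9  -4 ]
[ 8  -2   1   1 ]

REF = [2 0 -8 0; 0 -4 41 -4; 0 0 25/2 3]

Forward elimination:
R2 <- R2 - (4)*R1:  [  0  -4  41  -4 ]
R3 <- R3 - (4)*R1:  [  0  -2  33   1 ]
R3 <- R3 - (1/2)*R2:  [    0     0  25/2     3 ]
Row echelon form:
[ 2   0    -8   0 ]
[ 0  -4    41  -4 ]
[ 0   0  25/2   3 ]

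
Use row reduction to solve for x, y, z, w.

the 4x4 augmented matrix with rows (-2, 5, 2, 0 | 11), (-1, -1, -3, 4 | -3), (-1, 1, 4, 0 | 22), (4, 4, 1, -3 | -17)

Forward elimination on [A|b]:
R2 <- R2 - (1/2)*R1:  [     0   -7/2     -4      4  -17/2 ]
R3 <- R3 - (1/2)*R1:  [    0  -3/2     3     0  33/2 ]
R4 <- R4 - (-2)*R1:  [  0  14   5  -3   5 ]
R3 <- R3 - (3/7)*R2:  [     0      0   33/7  -12/7  141/7 ]
R4 <- R4 - (-4)*R2:  [   0    0  -11   13  -29 ]
R4 <- R4 - (-7/3)*R3:  [  0   0   0   9  18 ]
Row echelon form:
[ -2     5     2      0  |     11 ]
[  0  -7/2    -4      4  |  -17/2 ]
[  0     0  33/7  -12/7  |  141/7 ]
[  0     0     0      9  |     18 ]
Back-substitution:
w = (18) / 9 = 2
z = (141/7 - (-12/7)*(2)) / (33/7) = 5
y = (-17/2 - (-4)*(5) - (4)*(2)) / (-7/2) = -1
x = (11 - (5)*(-1) - (2)*(5)) / -2 = -3

(-3, -1, 5, 2)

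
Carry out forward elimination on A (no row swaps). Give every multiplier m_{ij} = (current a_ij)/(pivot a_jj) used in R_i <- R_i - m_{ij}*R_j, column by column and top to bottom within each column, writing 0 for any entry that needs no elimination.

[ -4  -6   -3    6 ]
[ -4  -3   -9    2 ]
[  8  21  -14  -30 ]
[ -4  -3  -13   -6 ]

multipliers: 1, -2, 1, 3, 1, 2

Forward elimination:
R2 <- R2 - (1)*R1:  [  0   3  -6  -4 ]
R3 <- R3 - (-2)*R1:  [   0    9  -20  -18 ]
R4 <- R4 - (1)*R1:  [   0    3  -10  -12 ]
R3 <- R3 - (3)*R2:  [  0   0  -2  -6 ]
R4 <- R4 - (1)*R2:  [  0   0  -4  -8 ]
R4 <- R4 - (2)*R3:  [ 0  0  0  4 ]
Multipliers (in order of application): m_{21} = 1, m_{31} = -2, m_{41} = 1, m_{32} = 3, m_{42} = 1, m_{43} = 2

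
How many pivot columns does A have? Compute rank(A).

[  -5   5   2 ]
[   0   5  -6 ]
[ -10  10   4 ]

rank(A) = 2

Row reduction:
R3 <- R3 - (2)*R1:  [ 0  0  0 ]
Row echelon form:
[ -5  5   2 ]
[  0  5  -6 ]
[  0  0   0 ]
Nonzero rows / pivot columns: 2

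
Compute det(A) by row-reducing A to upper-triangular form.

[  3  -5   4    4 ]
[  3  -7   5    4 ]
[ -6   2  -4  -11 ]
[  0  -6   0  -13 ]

Forward elimination:
R2 <- R2 - (1)*R1:  [  0  -2   1   0 ]
R3 <- R3 - (-2)*R1:  [  0  -8   4  -3 ]
R3 <- R3 - (4)*R2:  [  0   0   0  -3 ]
R4 <- R4 - (3)*R2:  [   0    0   -3  -13 ]
R3 <-> R4   (pivot in column 3 was zero)
[ 3  -5   4    4 ]
[ 0  -2   1    0 ]
[ 0   0  -3  -13 ]
[ 0   0   0   -3 ]
Upper-triangular form:
[ 3  -5   4    4 ]
[ 0  -2   1    0 ]
[ 0   0  -3  -13 ]
[ 0   0   0   -3 ]
det(A) = (-1)^1 * (3) * (-2) * (-3) * (-3) = 54  (1 row swap -> sign -1)

det(A) = 54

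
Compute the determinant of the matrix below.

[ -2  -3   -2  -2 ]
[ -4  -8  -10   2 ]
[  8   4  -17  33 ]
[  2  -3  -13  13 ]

det(A) = 16

Forward elimination:
R2 <- R2 - (2)*R1:  [  0  -2  -6   6 ]
R3 <- R3 - (-4)*R1:  [   0   -8  -25   25 ]
R4 <- R4 - (-1)*R1:  [   0   -6  -15   11 ]
R3 <- R3 - (4)*R2:  [  0   0  -1   1 ]
R4 <- R4 - (3)*R2:  [  0   0   3  -7 ]
R4 <- R4 - (-3)*R3:  [  0   0   0  -4 ]
Upper-triangular form:
[ -2  -3  -2  -2 ]
[  0  -2  -6   6 ]
[  0   0  -1   1 ]
[  0   0   0  -4 ]
det(A) = (-1)^0 * (-2) * (-2) * (-1) * (-4) = 16  (0 row swaps -> sign +1)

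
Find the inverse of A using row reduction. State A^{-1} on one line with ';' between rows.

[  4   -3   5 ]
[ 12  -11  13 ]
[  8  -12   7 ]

Gauss-Jordan on [A | I]:
R1 <- (1/4)*R1:  [    1  -3/4   5/4  |   1/4     0     0 ]
R2 <- R2 - (12)*R1:  [  0  -2  -2  |  -3   1   0 ]
R3 <- R3 - (8)*R1:  [  0  -6  -3  |  -2   0   1 ]
R2 <- (1/-2)*R2:  [    0     1     1  |   3/2  -1/2     0 ]
R1 <- R1 - (-3/4)*R2:  [    1     0     2  |  11/8  -3/8     0 ]
R3 <- R3 - (-6)*R2:  [  0   0   3  |   7  -3   1 ]
R3 <- (1/3)*R3:  [   0    0    1  |  7/3   -1  1/3 ]
R1 <- R1 - (2)*R3:  [      1       0       0  |  -79/24    13/8    -2/3 ]
R2 <- R2 - (1)*R3:  [    0     1     0  |  -5/6   1/2  -1/3 ]
Right block of [I | A^{-1}] is the inverse:
[ -79/24  13/8  -2/3 ]
[   -5/6   1/2  -1/3 ]
[    7/3    -1   1/3 ]

inverse = [-79/24 13/8 -2/3; -5/6 1/2 -1/3; 7/3 -1 1/3]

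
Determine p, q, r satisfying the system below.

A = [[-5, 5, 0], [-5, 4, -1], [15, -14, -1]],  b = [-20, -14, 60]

(1, -3, -3)

Forward elimination on [A|b]:
R2 <- R2 - (1)*R1:  [  0  -1  -1   6 ]
R3 <- R3 - (-3)*R1:  [  0   1  -1   0 ]
R3 <- R3 - (-1)*R2:  [  0   0  -2   6 ]
Row echelon form:
[ -5   5   0  |  -20 ]
[  0  -1  -1  |    6 ]
[  0   0  -2  |    6 ]
Back-substitution:
r = (6) / -2 = -3
q = (6 - (-1)*(-3)) / -1 = -3
p = (-20 - (5)*(-3)) / -5 = 1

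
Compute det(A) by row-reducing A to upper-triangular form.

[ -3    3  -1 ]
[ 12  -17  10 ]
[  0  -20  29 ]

det(A) = 75

Forward elimination:
R2 <- R2 - (-4)*R1:  [  0  -5   6 ]
R3 <- R3 - (4)*R2:  [ 0  0  5 ]
Upper-triangular form:
[ -3   3  -1 ]
[  0  -5   6 ]
[  0   0   5 ]
det(A) = (-1)^0 * (-3) * (-5) * (5) = 75  (0 row swaps -> sign +1)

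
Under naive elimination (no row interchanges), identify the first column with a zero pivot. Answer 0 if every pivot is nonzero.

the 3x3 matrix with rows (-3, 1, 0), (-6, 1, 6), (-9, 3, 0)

first zero-pivot column = 3

Naive forward elimination:
R2 <- R2 - (2)*R1:  [  0  -1   6 ]
R3 <- R3 - (3)*R1:  [ 0  0  0 ]
Matrix at this point:
[ -3   1  0 ]
[  0  -1  6 ]
[  0   0  0 ]
Pivot entry (3,3) in the last row is zero and there are no rows below to swap with -> zero pivot in column 3 (A is singular).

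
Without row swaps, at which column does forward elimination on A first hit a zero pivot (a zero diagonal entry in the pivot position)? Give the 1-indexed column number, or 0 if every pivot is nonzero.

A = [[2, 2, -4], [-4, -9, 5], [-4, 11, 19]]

first zero-pivot column = 0

Naive forward elimination:
R2 <- R2 - (-2)*R1:  [  0  -5  -3 ]
R3 <- R3 - (-2)*R1:  [  0  15  11 ]
R3 <- R3 - (-3)*R2:  [ 0  0  2 ]
All pivots nonzero; naive elimination completes without hitting a zero pivot.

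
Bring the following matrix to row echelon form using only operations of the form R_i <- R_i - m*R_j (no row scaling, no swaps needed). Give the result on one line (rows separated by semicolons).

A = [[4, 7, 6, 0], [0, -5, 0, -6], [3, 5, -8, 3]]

REF = [4 7 6 0; 0 -5 0 -6; 0 0 -25/2 33/10]

Forward elimination:
R3 <- R3 - (3/4)*R1:  [     0   -1/4  -25/2      3 ]
R3 <- R3 - (1/20)*R2:  [     0      0  -25/2  33/10 ]
Row echelon form:
[ 4   7      6      0 ]
[ 0  -5      0     -6 ]
[ 0   0  -25/2  33/10 ]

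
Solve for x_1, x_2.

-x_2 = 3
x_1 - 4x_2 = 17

(5, -3)

Forward elimination on [A|b]:
R1 <-> R2   (pivot in column 1 was zero)
[ 1  -4  17 ]
[ 0  -1   3 ]
Row echelon form:
[ 1  -4  |  17 ]
[ 0  -1  |   3 ]
Back-substitution:
x_2 = (3) / -1 = -3
x_1 = (17 - (-4)*(-3)) / 1 = 5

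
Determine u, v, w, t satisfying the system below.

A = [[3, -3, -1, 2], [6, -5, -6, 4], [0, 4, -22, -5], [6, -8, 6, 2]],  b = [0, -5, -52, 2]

Forward elimination on [A|b]:
R2 <- R2 - (2)*R1:  [  0   1  -4   0  -5 ]
R4 <- R4 - (2)*R1:  [  0  -2   8  -2   2 ]
R3 <- R3 - (4)*R2:  [   0    0   -6   -5  -32 ]
R4 <- R4 - (-2)*R2:  [  0   0   0  -2  -8 ]
Row echelon form:
[ 3  -3  -1   2  |    0 ]
[ 0   1  -4   0  |   -5 ]
[ 0   0  -6  -5  |  -32 ]
[ 0   0   0  -2  |   -8 ]
Back-substitution:
t = (-8) / -2 = 4
w = (-32 - (-5)*(4)) / -6 = 2
v = (-5 - (-4)*(2)) / 1 = 3
u = (0 - (-3)*(3) - (-1)*(2) - (2)*(4)) / 3 = 1

(1, 3, 2, 4)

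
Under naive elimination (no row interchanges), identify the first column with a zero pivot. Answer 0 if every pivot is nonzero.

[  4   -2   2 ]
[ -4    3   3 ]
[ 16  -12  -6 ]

Naive forward elimination:
R2 <- R2 - (-1)*R1:  [ 0  1  5 ]
R3 <- R3 - (4)*R1:  [   0   -4  -14 ]
R3 <- R3 - (-4)*R2:  [ 0  0  6 ]
All pivots nonzero; naive elimination completes without hitting a zero pivot.

first zero-pivot column = 0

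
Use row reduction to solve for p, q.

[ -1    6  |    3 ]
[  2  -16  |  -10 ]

(3, 1)

Forward elimination on [A|b]:
R2 <- R2 - (-2)*R1:  [  0  -4  -4 ]
Row echelon form:
[ -1   6  |   3 ]
[  0  -4  |  -4 ]
Back-substitution:
q = (-4) / -4 = 1
p = (3 - (6)*(1)) / -1 = 3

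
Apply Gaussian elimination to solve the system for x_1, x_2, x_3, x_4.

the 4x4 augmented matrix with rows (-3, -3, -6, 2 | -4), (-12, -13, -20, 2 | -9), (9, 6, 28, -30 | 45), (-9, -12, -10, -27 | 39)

Forward elimination on [A|b]:
R2 <- R2 - (4)*R1:  [  0  -1   4  -6   7 ]
R3 <- R3 - (-3)*R1:  [   0   -3   10  -24   33 ]
R4 <- R4 - (3)*R1:  [   0   -3    8  -33   51 ]
R3 <- R3 - (3)*R2:  [  0   0  -2  -6  12 ]
R4 <- R4 - (3)*R2:  [   0    0   -4  -15   30 ]
R4 <- R4 - (2)*R3:  [  0   0   0  -3   6 ]
Row echelon form:
[ -3  -3  -6   2  |  -4 ]
[  0  -1   4  -6  |   7 ]
[  0   0  -2  -6  |  12 ]
[  0   0   0  -3  |   6 ]
Back-substitution:
x_4 = (6) / -3 = -2
x_3 = (12 - (-6)*(-2)) / -2 = 0
x_2 = (7 - (4)*(0) - (-6)*(-2)) / -1 = 5
x_1 = (-4 - (-3)*(5) - (-6)*(0) - (2)*(-2)) / -3 = -5

(-5, 5, 0, -2)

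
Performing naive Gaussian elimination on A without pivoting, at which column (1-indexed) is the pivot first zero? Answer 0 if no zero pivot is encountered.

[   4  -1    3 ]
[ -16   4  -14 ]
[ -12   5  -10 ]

first zero-pivot column = 2

Naive forward elimination:
R2 <- R2 - (-4)*R1:  [  0   0  -2 ]
R3 <- R3 - (-3)*R1:  [  0   2  -1 ]
Matrix at this point:
[ 4  -1   3 ]
[ 0   0  -2 ]
[ 0   2  -1 ]
Pivot entry (2,2) is zero but row 3 has 2 in column 2 -> naive elimination stops; a row interchange (e.g. R2 <-> R3) would be required here.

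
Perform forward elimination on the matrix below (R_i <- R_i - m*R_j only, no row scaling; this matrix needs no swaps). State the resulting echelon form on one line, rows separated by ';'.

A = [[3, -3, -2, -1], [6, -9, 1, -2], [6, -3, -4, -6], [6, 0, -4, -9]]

Forward elimination:
R2 <- R2 - (2)*R1:  [  0  -3   5   0 ]
R3 <- R3 - (2)*R1:  [  0   3   0  -4 ]
R4 <- R4 - (2)*R1:  [  0   6   0  -7 ]
R3 <- R3 - (-1)*R2:  [  0   0   5  -4 ]
R4 <- R4 - (-2)*R2:  [  0   0  10  -7 ]
R4 <- R4 - (2)*R3:  [ 0  0  0  1 ]
Row echelon form:
[ 3  -3  -2  -1 ]
[ 0  -3   5   0 ]
[ 0   0   5  -4 ]
[ 0   0   0   1 ]

REF = [3 -3 -2 -1; 0 -3 5 0; 0 0 5 -4; 0 0 0 1]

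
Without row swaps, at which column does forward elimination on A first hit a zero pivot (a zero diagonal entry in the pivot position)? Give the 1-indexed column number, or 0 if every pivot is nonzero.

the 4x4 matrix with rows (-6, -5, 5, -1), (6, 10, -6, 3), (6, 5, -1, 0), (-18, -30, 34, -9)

Naive forward elimination:
R2 <- R2 - (-1)*R1:  [  0   5  -1   2 ]
R3 <- R3 - (-1)*R1:  [  0   0   4  -1 ]
R4 <- R4 - (3)*R1:  [   0  -15   19   -6 ]
R4 <- R4 - (-3)*R2:  [  0   0  16   0 ]
R4 <- R4 - (4)*R3:  [ 0  0  0  4 ]
All pivots nonzero; naive elimination completes without hitting a zero pivot.

first zero-pivot column = 0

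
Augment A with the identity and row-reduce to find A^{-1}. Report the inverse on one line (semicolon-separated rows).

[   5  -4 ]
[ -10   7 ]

inverse = [-7/5 -4/5; -2 -1]

Gauss-Jordan on [A | I]:
R1 <- (1/5)*R1:  [    1  -4/5  |   1/5     0 ]
R2 <- R2 - (-10)*R1:  [  0  -1  |   2   1 ]
R2 <- (1/-1)*R2:  [  0   1  |  -2  -1 ]
R1 <- R1 - (-4/5)*R2:  [    1     0  |  -7/5  -4/5 ]
Right block of [I | A^{-1}] is the inverse:
[ -7/5  -4/5 ]
[   -2    -1 ]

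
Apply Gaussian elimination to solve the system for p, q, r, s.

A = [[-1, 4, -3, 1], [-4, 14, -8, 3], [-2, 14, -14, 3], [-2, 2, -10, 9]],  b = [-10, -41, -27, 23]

Forward elimination on [A|b]:
R2 <- R2 - (4)*R1:  [  0  -2   4  -1  -1 ]
R3 <- R3 - (2)*R1:  [  0   6  -8   1  -7 ]
R4 <- R4 - (2)*R1:  [  0  -6  -4   7  43 ]
R3 <- R3 - (-3)*R2:  [   0    0    4   -2  -10 ]
R4 <- R4 - (3)*R2:  [   0    0  -16   10   46 ]
R4 <- R4 - (-4)*R3:  [ 0  0  0  2  6 ]
Row echelon form:
[ -1   4  -3   1  |  -10 ]
[  0  -2   4  -1  |   -1 ]
[  0   0   4  -2  |  -10 ]
[  0   0   0   2  |    6 ]
Back-substitution:
s = (6) / 2 = 3
r = (-10 - (-2)*(3)) / 4 = -1
q = (-1 - (4)*(-1) - (-1)*(3)) / -2 = -3
p = (-10 - (4)*(-3) - (-3)*(-1) - (1)*(3)) / -1 = 4

(4, -3, -1, 3)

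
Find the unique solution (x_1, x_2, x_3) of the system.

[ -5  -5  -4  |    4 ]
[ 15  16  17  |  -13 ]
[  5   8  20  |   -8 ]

Forward elimination on [A|b]:
R2 <- R2 - (-3)*R1:  [  0   1   5  -1 ]
R3 <- R3 - (-1)*R1:  [  0   3  16  -4 ]
R3 <- R3 - (3)*R2:  [  0   0   1  -1 ]
Row echelon form:
[ -5  -5  -4  |   4 ]
[  0   1   5  |  -1 ]
[  0   0   1  |  -1 ]
Back-substitution:
x_3 = (-1) / 1 = -1
x_2 = (-1 - (5)*(-1)) / 1 = 4
x_1 = (4 - (-5)*(4) - (-4)*(-1)) / -5 = -4

(-4, 4, -1)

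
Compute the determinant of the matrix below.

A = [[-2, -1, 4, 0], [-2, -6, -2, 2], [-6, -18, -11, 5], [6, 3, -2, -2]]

det(A) = 200

Forward elimination:
R2 <- R2 - (1)*R1:  [  0  -5  -6   2 ]
R3 <- R3 - (3)*R1:  [   0  -15  -23    5 ]
R4 <- R4 - (-3)*R1:  [  0   0  10  -2 ]
R3 <- R3 - (3)*R2:  [  0   0  -5  -1 ]
R4 <- R4 - (-2)*R3:  [  0   0   0  -4 ]
Upper-triangular form:
[ -2  -1   4   0 ]
[  0  -5  -6   2 ]
[  0   0  -5  -1 ]
[  0   0   0  -4 ]
det(A) = (-1)^0 * (-2) * (-5) * (-5) * (-4) = 200  (0 row swaps -> sign +1)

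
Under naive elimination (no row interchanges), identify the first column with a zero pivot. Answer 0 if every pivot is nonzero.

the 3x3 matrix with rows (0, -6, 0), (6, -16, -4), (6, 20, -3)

first zero-pivot column = 1

Naive forward elimination:
Pivot entry (1,1) is zero but row 2 has 6 in column 1 -> naive elimination stops; a row interchange (e.g. R1 <-> R2) would be required here.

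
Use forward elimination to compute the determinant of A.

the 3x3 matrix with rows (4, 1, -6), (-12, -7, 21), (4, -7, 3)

Forward elimination:
R2 <- R2 - (-3)*R1:  [  0  -4   3 ]
R3 <- R3 - (1)*R1:  [  0  -8   9 ]
R3 <- R3 - (2)*R2:  [ 0  0  3 ]
Upper-triangular form:
[ 4   1  -6 ]
[ 0  -4   3 ]
[ 0   0   3 ]
det(A) = (-1)^0 * (4) * (-4) * (3) = -48  (0 row swaps -> sign +1)

det(A) = -48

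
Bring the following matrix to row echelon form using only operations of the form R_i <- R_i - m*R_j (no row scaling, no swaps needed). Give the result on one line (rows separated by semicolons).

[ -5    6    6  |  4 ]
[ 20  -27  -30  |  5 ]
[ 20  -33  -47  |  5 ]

Forward elimination:
R2 <- R2 - (-4)*R1:  [  0  -3  -6  21 ]
R3 <- R3 - (-4)*R1:  [   0   -9  -23   21 ]
R3 <- R3 - (3)*R2:  [   0    0   -5  -42 ]
Row echelon form:
[ -5   6   6  |    4 ]
[  0  -3  -6  |   21 ]
[  0   0  -5  |  -42 ]

REF = [-5 6 6 4; 0 -3 -6 21; 0 0 -5 -42]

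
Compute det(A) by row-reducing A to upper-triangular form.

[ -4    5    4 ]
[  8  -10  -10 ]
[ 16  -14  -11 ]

Forward elimination:
R2 <- R2 - (-2)*R1:  [  0   0  -2 ]
R3 <- R3 - (-4)*R1:  [ 0  6  5 ]
R2 <-> R3   (pivot in column 2 was zero)
[ -4  5   4 ]
[  0  6   5 ]
[  0  0  -2 ]
Upper-triangular form:
[ -4  5   4 ]
[  0  6   5 ]
[  0  0  -2 ]
det(A) = (-1)^1 * (-4) * (6) * (-2) = -48  (1 row swap -> sign -1)

det(A) = -48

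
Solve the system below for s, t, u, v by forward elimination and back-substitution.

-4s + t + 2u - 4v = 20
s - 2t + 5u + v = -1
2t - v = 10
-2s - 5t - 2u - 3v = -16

(-1, 4, 2, -2)

Forward elimination on [A|b]:
R2 <- R2 - (-1/4)*R1:  [    0  -7/4  11/2     0     4 ]
R4 <- R4 - (1/2)*R1:  [     0  -11/2     -3     -1    -26 ]
R3 <- R3 - (-8/7)*R2:  [     0      0   44/7     -1  102/7 ]
R4 <- R4 - (22/7)*R2:  [      0       0  -142/7      -1  -270/7 ]
R4 <- R4 - (-71/22)*R3:  [      0       0       0  -93/22   93/11 ]
Row echelon form:
[ -4     1     2      -4  |     20 ]
[  0  -7/4  11/2       0  |      4 ]
[  0     0  44/7      -1  |  102/7 ]
[  0     0     0  -93/22  |  93/11 ]
Back-substitution:
v = (93/11) / (-93/22) = -2
u = (102/7 - (-1)*(-2)) / (44/7) = 2
t = (4 - (11/2)*(2)) / (-7/4) = 4
s = (20 - (1)*(4) - (2)*(2) - (-4)*(-2)) / -4 = -1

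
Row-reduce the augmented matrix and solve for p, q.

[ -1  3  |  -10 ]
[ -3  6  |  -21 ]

Forward elimination on [A|b]:
R2 <- R2 - (3)*R1:  [  0  -3   9 ]
Row echelon form:
[ -1   3  |  -10 ]
[  0  -3  |    9 ]
Back-substitution:
q = (9) / -3 = -3
p = (-10 - (3)*(-3)) / -1 = 1

(1, -3)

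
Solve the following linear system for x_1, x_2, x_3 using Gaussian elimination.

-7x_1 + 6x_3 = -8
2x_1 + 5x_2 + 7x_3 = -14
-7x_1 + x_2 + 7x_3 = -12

(2, -5, 1)

Forward elimination on [A|b]:
R2 <- R2 - (-2/7)*R1:  [      0       5    61/7  -114/7 ]
R3 <- R3 - (1)*R1:  [  0   1   1  -4 ]
R3 <- R3 - (1/5)*R2:  [      0       0  -26/35  -26/35 ]
Row echelon form:
[ -7  0       6  |      -8 ]
[  0  5    61/7  |  -114/7 ]
[  0  0  -26/35  |  -26/35 ]
Back-substitution:
x_3 = (-26/35) / (-26/35) = 1
x_2 = (-114/7 - (61/7)*(1)) / 5 = -5
x_1 = (-8 - (6)*(1)) / -7 = 2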